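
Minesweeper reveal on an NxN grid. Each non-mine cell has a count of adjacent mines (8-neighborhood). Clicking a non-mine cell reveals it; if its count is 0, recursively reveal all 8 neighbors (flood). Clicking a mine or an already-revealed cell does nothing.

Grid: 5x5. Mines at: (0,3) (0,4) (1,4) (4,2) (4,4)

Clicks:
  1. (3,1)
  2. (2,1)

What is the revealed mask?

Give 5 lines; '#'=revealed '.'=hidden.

Answer: ###..
####.
####.
####.
##...

Derivation:
Click 1 (3,1) count=1: revealed 1 new [(3,1)] -> total=1
Click 2 (2,1) count=0: revealed 16 new [(0,0) (0,1) (0,2) (1,0) (1,1) (1,2) (1,3) (2,0) (2,1) (2,2) (2,3) (3,0) (3,2) (3,3) (4,0) (4,1)] -> total=17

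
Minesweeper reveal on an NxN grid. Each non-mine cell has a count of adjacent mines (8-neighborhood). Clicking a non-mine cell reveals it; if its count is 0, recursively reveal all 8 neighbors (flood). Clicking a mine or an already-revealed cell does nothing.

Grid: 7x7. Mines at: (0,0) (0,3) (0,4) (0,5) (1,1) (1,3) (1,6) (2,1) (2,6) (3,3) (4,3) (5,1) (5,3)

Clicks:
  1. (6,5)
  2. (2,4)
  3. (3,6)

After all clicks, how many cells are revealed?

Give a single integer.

Answer: 13

Derivation:
Click 1 (6,5) count=0: revealed 12 new [(3,4) (3,5) (3,6) (4,4) (4,5) (4,6) (5,4) (5,5) (5,6) (6,4) (6,5) (6,6)] -> total=12
Click 2 (2,4) count=2: revealed 1 new [(2,4)] -> total=13
Click 3 (3,6) count=1: revealed 0 new [(none)] -> total=13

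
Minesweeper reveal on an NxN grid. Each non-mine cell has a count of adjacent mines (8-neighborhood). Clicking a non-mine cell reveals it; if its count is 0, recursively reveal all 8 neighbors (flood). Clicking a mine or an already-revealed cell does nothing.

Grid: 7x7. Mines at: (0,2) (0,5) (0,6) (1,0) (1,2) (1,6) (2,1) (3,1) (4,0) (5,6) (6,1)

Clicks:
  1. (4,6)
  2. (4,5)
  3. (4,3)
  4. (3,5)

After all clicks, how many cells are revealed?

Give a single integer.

Answer: 26

Derivation:
Click 1 (4,6) count=1: revealed 1 new [(4,6)] -> total=1
Click 2 (4,5) count=1: revealed 1 new [(4,5)] -> total=2
Click 3 (4,3) count=0: revealed 24 new [(1,3) (1,4) (1,5) (2,2) (2,3) (2,4) (2,5) (2,6) (3,2) (3,3) (3,4) (3,5) (3,6) (4,2) (4,3) (4,4) (5,2) (5,3) (5,4) (5,5) (6,2) (6,3) (6,4) (6,5)] -> total=26
Click 4 (3,5) count=0: revealed 0 new [(none)] -> total=26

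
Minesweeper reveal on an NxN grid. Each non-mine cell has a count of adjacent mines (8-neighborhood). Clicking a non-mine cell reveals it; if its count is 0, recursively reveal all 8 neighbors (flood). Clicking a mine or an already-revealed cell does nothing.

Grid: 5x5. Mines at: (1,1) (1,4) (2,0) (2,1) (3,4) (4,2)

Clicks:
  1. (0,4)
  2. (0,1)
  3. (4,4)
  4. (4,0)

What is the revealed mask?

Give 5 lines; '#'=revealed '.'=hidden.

Click 1 (0,4) count=1: revealed 1 new [(0,4)] -> total=1
Click 2 (0,1) count=1: revealed 1 new [(0,1)] -> total=2
Click 3 (4,4) count=1: revealed 1 new [(4,4)] -> total=3
Click 4 (4,0) count=0: revealed 4 new [(3,0) (3,1) (4,0) (4,1)] -> total=7

Answer: .#..#
.....
.....
##...
##..#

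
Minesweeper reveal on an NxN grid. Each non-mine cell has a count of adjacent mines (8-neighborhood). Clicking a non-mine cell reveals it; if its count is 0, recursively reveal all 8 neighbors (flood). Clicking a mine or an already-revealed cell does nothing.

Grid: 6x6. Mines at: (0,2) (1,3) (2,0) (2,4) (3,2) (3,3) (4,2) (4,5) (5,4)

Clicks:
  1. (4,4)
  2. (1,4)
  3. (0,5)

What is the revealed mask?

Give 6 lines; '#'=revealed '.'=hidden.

Click 1 (4,4) count=3: revealed 1 new [(4,4)] -> total=1
Click 2 (1,4) count=2: revealed 1 new [(1,4)] -> total=2
Click 3 (0,5) count=0: revealed 3 new [(0,4) (0,5) (1,5)] -> total=5

Answer: ....##
....##
......
......
....#.
......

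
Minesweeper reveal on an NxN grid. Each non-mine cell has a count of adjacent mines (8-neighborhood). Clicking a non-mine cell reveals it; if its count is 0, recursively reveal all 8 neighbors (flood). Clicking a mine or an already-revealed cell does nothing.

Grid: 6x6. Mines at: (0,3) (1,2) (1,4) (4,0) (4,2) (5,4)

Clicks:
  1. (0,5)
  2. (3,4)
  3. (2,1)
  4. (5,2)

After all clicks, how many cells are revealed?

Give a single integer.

Answer: 12

Derivation:
Click 1 (0,5) count=1: revealed 1 new [(0,5)] -> total=1
Click 2 (3,4) count=0: revealed 9 new [(2,3) (2,4) (2,5) (3,3) (3,4) (3,5) (4,3) (4,4) (4,5)] -> total=10
Click 3 (2,1) count=1: revealed 1 new [(2,1)] -> total=11
Click 4 (5,2) count=1: revealed 1 new [(5,2)] -> total=12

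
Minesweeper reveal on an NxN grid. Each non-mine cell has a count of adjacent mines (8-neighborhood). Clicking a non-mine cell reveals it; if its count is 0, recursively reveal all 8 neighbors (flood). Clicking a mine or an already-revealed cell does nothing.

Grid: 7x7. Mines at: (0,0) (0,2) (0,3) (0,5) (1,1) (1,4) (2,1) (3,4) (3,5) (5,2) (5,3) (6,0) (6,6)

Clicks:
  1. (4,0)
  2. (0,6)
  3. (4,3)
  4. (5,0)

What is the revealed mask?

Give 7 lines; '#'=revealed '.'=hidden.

Click 1 (4,0) count=0: revealed 6 new [(3,0) (3,1) (4,0) (4,1) (5,0) (5,1)] -> total=6
Click 2 (0,6) count=1: revealed 1 new [(0,6)] -> total=7
Click 3 (4,3) count=3: revealed 1 new [(4,3)] -> total=8
Click 4 (5,0) count=1: revealed 0 new [(none)] -> total=8

Answer: ......#
.......
.......
##.....
##.#...
##.....
.......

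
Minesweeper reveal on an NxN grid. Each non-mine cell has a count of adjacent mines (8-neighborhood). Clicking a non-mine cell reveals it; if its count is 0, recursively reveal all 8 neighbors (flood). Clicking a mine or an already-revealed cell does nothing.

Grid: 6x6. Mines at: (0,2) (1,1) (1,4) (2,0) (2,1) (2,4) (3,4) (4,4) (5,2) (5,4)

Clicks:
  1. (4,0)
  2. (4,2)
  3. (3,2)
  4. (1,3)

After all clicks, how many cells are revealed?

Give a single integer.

Click 1 (4,0) count=0: revealed 6 new [(3,0) (3,1) (4,0) (4,1) (5,0) (5,1)] -> total=6
Click 2 (4,2) count=1: revealed 1 new [(4,2)] -> total=7
Click 3 (3,2) count=1: revealed 1 new [(3,2)] -> total=8
Click 4 (1,3) count=3: revealed 1 new [(1,3)] -> total=9

Answer: 9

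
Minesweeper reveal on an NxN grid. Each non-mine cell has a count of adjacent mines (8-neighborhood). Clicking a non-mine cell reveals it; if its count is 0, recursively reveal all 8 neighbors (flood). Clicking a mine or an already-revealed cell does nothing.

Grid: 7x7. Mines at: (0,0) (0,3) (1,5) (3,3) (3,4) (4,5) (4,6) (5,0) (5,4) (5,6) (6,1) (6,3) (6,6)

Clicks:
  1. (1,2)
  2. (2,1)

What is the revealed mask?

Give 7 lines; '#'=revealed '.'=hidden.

Answer: .......
###....
###....
###....
###....
.......
.......

Derivation:
Click 1 (1,2) count=1: revealed 1 new [(1,2)] -> total=1
Click 2 (2,1) count=0: revealed 11 new [(1,0) (1,1) (2,0) (2,1) (2,2) (3,0) (3,1) (3,2) (4,0) (4,1) (4,2)] -> total=12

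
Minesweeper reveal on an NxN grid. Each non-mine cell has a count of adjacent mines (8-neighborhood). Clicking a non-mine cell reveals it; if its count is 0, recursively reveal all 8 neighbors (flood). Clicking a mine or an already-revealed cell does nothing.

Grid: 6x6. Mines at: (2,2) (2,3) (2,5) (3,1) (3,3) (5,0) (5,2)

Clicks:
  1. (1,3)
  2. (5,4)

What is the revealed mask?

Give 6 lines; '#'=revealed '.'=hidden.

Click 1 (1,3) count=2: revealed 1 new [(1,3)] -> total=1
Click 2 (5,4) count=0: revealed 8 new [(3,4) (3,5) (4,3) (4,4) (4,5) (5,3) (5,4) (5,5)] -> total=9

Answer: ......
...#..
......
....##
...###
...###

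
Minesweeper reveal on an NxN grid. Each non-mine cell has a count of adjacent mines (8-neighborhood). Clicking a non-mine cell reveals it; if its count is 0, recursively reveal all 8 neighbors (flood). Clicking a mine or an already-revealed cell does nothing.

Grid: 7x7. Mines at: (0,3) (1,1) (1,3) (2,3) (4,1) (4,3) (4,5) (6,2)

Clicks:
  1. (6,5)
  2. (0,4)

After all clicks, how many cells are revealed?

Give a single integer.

Click 1 (6,5) count=0: revealed 8 new [(5,3) (5,4) (5,5) (5,6) (6,3) (6,4) (6,5) (6,6)] -> total=8
Click 2 (0,4) count=2: revealed 1 new [(0,4)] -> total=9

Answer: 9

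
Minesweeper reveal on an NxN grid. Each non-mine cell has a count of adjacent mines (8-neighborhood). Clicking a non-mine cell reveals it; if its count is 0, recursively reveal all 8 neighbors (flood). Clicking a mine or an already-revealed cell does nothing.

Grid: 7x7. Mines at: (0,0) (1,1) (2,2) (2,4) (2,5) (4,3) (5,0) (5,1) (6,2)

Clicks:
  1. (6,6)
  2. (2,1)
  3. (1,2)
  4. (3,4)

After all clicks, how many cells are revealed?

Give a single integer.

Answer: 16

Derivation:
Click 1 (6,6) count=0: revealed 14 new [(3,4) (3,5) (3,6) (4,4) (4,5) (4,6) (5,3) (5,4) (5,5) (5,6) (6,3) (6,4) (6,5) (6,6)] -> total=14
Click 2 (2,1) count=2: revealed 1 new [(2,1)] -> total=15
Click 3 (1,2) count=2: revealed 1 new [(1,2)] -> total=16
Click 4 (3,4) count=3: revealed 0 new [(none)] -> total=16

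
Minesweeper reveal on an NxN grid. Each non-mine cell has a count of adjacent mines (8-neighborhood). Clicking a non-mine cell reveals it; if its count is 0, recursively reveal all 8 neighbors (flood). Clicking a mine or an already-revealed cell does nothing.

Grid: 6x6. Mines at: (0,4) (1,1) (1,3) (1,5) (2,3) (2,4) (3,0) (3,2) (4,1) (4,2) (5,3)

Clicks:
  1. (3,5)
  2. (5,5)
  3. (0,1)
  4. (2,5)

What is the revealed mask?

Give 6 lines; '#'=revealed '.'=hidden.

Click 1 (3,5) count=1: revealed 1 new [(3,5)] -> total=1
Click 2 (5,5) count=0: revealed 5 new [(3,4) (4,4) (4,5) (5,4) (5,5)] -> total=6
Click 3 (0,1) count=1: revealed 1 new [(0,1)] -> total=7
Click 4 (2,5) count=2: revealed 1 new [(2,5)] -> total=8

Answer: .#....
......
.....#
....##
....##
....##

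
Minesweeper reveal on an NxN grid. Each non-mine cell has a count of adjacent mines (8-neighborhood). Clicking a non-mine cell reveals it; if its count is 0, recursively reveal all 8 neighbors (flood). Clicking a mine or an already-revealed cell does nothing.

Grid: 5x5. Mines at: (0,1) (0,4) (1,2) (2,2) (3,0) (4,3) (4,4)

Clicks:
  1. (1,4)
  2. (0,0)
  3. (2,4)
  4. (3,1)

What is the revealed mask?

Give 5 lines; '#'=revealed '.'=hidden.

Answer: #....
...##
...##
.#.##
.....

Derivation:
Click 1 (1,4) count=1: revealed 1 new [(1,4)] -> total=1
Click 2 (0,0) count=1: revealed 1 new [(0,0)] -> total=2
Click 3 (2,4) count=0: revealed 5 new [(1,3) (2,3) (2,4) (3,3) (3,4)] -> total=7
Click 4 (3,1) count=2: revealed 1 new [(3,1)] -> total=8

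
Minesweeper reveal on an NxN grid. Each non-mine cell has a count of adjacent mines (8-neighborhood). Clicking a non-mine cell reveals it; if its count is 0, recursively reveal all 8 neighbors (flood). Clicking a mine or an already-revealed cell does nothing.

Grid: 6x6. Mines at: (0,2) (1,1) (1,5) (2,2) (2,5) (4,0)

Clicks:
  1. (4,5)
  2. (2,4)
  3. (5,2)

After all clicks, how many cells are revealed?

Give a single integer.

Click 1 (4,5) count=0: revealed 15 new [(3,1) (3,2) (3,3) (3,4) (3,5) (4,1) (4,2) (4,3) (4,4) (4,5) (5,1) (5,2) (5,3) (5,4) (5,5)] -> total=15
Click 2 (2,4) count=2: revealed 1 new [(2,4)] -> total=16
Click 3 (5,2) count=0: revealed 0 new [(none)] -> total=16

Answer: 16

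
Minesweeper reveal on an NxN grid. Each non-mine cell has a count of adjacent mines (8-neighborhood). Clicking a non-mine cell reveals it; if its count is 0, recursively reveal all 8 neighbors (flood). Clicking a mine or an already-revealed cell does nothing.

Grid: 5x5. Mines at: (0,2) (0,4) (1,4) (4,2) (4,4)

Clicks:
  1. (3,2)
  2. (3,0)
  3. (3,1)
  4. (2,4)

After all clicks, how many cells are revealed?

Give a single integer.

Answer: 17

Derivation:
Click 1 (3,2) count=1: revealed 1 new [(3,2)] -> total=1
Click 2 (3,0) count=0: revealed 15 new [(0,0) (0,1) (1,0) (1,1) (1,2) (1,3) (2,0) (2,1) (2,2) (2,3) (3,0) (3,1) (3,3) (4,0) (4,1)] -> total=16
Click 3 (3,1) count=1: revealed 0 new [(none)] -> total=16
Click 4 (2,4) count=1: revealed 1 new [(2,4)] -> total=17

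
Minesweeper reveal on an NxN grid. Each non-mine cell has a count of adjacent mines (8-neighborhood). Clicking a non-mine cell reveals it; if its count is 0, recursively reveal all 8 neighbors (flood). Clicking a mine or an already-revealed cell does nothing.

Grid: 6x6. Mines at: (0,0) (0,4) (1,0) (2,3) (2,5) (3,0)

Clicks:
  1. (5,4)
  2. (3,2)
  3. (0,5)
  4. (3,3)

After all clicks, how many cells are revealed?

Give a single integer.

Answer: 18

Derivation:
Click 1 (5,4) count=0: revealed 17 new [(3,1) (3,2) (3,3) (3,4) (3,5) (4,0) (4,1) (4,2) (4,3) (4,4) (4,5) (5,0) (5,1) (5,2) (5,3) (5,4) (5,5)] -> total=17
Click 2 (3,2) count=1: revealed 0 new [(none)] -> total=17
Click 3 (0,5) count=1: revealed 1 new [(0,5)] -> total=18
Click 4 (3,3) count=1: revealed 0 new [(none)] -> total=18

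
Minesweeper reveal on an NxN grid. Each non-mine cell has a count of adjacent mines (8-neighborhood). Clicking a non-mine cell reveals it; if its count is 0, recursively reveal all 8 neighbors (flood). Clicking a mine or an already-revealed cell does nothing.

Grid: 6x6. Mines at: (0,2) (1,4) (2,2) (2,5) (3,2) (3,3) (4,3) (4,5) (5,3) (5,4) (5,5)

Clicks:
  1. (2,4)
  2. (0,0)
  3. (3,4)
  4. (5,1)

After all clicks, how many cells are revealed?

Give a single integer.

Click 1 (2,4) count=3: revealed 1 new [(2,4)] -> total=1
Click 2 (0,0) count=0: revealed 14 new [(0,0) (0,1) (1,0) (1,1) (2,0) (2,1) (3,0) (3,1) (4,0) (4,1) (4,2) (5,0) (5,1) (5,2)] -> total=15
Click 3 (3,4) count=4: revealed 1 new [(3,4)] -> total=16
Click 4 (5,1) count=0: revealed 0 new [(none)] -> total=16

Answer: 16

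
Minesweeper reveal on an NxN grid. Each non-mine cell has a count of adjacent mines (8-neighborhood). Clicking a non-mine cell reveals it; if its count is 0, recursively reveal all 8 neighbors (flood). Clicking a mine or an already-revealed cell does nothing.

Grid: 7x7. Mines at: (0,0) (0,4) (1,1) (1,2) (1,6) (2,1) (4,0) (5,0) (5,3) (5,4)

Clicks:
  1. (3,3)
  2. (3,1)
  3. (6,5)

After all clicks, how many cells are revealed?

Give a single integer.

Click 1 (3,3) count=0: revealed 22 new [(1,3) (1,4) (1,5) (2,2) (2,3) (2,4) (2,5) (2,6) (3,2) (3,3) (3,4) (3,5) (3,6) (4,2) (4,3) (4,4) (4,5) (4,6) (5,5) (5,6) (6,5) (6,6)] -> total=22
Click 2 (3,1) count=2: revealed 1 new [(3,1)] -> total=23
Click 3 (6,5) count=1: revealed 0 new [(none)] -> total=23

Answer: 23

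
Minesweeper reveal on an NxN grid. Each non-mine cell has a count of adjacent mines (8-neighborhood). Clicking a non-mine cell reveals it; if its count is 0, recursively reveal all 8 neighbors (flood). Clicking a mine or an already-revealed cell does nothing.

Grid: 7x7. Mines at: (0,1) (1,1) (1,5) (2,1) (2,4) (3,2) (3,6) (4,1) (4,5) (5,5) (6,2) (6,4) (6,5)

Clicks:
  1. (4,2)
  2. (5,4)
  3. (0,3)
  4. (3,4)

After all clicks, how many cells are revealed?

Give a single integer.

Click 1 (4,2) count=2: revealed 1 new [(4,2)] -> total=1
Click 2 (5,4) count=4: revealed 1 new [(5,4)] -> total=2
Click 3 (0,3) count=0: revealed 6 new [(0,2) (0,3) (0,4) (1,2) (1,3) (1,4)] -> total=8
Click 4 (3,4) count=2: revealed 1 new [(3,4)] -> total=9

Answer: 9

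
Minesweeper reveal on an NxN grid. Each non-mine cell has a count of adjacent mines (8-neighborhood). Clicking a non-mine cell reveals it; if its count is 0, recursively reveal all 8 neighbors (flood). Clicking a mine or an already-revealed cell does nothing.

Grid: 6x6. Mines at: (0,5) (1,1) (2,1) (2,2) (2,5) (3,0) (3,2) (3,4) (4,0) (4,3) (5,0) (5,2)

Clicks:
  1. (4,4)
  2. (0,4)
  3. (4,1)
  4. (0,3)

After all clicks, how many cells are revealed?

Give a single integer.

Click 1 (4,4) count=2: revealed 1 new [(4,4)] -> total=1
Click 2 (0,4) count=1: revealed 1 new [(0,4)] -> total=2
Click 3 (4,1) count=5: revealed 1 new [(4,1)] -> total=3
Click 4 (0,3) count=0: revealed 5 new [(0,2) (0,3) (1,2) (1,3) (1,4)] -> total=8

Answer: 8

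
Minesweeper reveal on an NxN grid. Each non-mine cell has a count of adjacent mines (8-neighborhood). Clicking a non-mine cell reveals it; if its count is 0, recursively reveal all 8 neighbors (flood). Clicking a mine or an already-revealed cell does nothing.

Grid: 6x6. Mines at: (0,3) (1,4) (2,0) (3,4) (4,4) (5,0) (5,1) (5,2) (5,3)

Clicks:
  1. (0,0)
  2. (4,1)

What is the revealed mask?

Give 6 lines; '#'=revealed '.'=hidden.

Click 1 (0,0) count=0: revealed 6 new [(0,0) (0,1) (0,2) (1,0) (1,1) (1,2)] -> total=6
Click 2 (4,1) count=3: revealed 1 new [(4,1)] -> total=7

Answer: ###...
###...
......
......
.#....
......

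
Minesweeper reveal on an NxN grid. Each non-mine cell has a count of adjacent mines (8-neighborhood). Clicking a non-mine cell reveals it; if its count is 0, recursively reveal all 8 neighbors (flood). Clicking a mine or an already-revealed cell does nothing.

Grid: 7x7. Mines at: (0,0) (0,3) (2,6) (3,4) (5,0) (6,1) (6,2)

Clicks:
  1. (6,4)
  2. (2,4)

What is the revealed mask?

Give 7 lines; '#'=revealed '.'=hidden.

Answer: .......
.......
....#..
.....##
...####
...####
...####

Derivation:
Click 1 (6,4) count=0: revealed 14 new [(3,5) (3,6) (4,3) (4,4) (4,5) (4,6) (5,3) (5,4) (5,5) (5,6) (6,3) (6,4) (6,5) (6,6)] -> total=14
Click 2 (2,4) count=1: revealed 1 new [(2,4)] -> total=15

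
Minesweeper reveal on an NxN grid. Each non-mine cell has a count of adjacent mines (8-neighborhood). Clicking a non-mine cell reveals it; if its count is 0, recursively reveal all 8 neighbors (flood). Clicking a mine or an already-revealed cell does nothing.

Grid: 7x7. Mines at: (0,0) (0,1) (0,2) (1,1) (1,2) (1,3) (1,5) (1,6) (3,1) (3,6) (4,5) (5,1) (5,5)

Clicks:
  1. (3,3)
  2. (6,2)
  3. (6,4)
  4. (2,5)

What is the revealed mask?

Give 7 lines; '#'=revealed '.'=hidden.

Answer: .......
.......
..####.
..###..
..###..
..###..
..###..

Derivation:
Click 1 (3,3) count=0: revealed 15 new [(2,2) (2,3) (2,4) (3,2) (3,3) (3,4) (4,2) (4,3) (4,4) (5,2) (5,3) (5,4) (6,2) (6,3) (6,4)] -> total=15
Click 2 (6,2) count=1: revealed 0 new [(none)] -> total=15
Click 3 (6,4) count=1: revealed 0 new [(none)] -> total=15
Click 4 (2,5) count=3: revealed 1 new [(2,5)] -> total=16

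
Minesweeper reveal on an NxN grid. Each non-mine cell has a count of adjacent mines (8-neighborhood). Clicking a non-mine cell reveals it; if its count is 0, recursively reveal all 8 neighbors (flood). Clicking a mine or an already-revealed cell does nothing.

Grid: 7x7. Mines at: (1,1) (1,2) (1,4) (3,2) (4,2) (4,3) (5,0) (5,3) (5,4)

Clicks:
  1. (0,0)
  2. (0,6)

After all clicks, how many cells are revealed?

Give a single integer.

Click 1 (0,0) count=1: revealed 1 new [(0,0)] -> total=1
Click 2 (0,6) count=0: revealed 17 new [(0,5) (0,6) (1,5) (1,6) (2,4) (2,5) (2,6) (3,4) (3,5) (3,6) (4,4) (4,5) (4,6) (5,5) (5,6) (6,5) (6,6)] -> total=18

Answer: 18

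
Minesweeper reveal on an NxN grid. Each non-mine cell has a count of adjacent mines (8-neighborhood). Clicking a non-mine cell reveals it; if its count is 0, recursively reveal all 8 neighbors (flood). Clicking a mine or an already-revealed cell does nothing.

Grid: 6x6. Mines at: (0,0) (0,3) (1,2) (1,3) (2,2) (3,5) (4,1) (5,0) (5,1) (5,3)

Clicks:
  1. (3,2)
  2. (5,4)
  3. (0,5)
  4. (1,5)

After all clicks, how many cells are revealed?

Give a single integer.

Answer: 8

Derivation:
Click 1 (3,2) count=2: revealed 1 new [(3,2)] -> total=1
Click 2 (5,4) count=1: revealed 1 new [(5,4)] -> total=2
Click 3 (0,5) count=0: revealed 6 new [(0,4) (0,5) (1,4) (1,5) (2,4) (2,5)] -> total=8
Click 4 (1,5) count=0: revealed 0 new [(none)] -> total=8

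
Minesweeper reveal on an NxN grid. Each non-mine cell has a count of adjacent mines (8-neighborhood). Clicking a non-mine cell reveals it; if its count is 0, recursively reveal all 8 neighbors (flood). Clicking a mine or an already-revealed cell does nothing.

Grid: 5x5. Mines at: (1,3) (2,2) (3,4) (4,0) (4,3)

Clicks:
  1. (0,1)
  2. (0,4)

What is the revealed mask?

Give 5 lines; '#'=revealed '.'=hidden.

Click 1 (0,1) count=0: revealed 10 new [(0,0) (0,1) (0,2) (1,0) (1,1) (1,2) (2,0) (2,1) (3,0) (3,1)] -> total=10
Click 2 (0,4) count=1: revealed 1 new [(0,4)] -> total=11

Answer: ###.#
###..
##...
##...
.....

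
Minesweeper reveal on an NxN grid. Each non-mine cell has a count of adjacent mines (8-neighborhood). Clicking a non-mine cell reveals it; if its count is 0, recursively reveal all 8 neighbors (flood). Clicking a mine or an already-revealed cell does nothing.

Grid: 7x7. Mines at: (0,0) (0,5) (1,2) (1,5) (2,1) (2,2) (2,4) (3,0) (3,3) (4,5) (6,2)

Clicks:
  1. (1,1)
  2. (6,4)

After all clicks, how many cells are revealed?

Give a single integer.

Click 1 (1,1) count=4: revealed 1 new [(1,1)] -> total=1
Click 2 (6,4) count=0: revealed 8 new [(5,3) (5,4) (5,5) (5,6) (6,3) (6,4) (6,5) (6,6)] -> total=9

Answer: 9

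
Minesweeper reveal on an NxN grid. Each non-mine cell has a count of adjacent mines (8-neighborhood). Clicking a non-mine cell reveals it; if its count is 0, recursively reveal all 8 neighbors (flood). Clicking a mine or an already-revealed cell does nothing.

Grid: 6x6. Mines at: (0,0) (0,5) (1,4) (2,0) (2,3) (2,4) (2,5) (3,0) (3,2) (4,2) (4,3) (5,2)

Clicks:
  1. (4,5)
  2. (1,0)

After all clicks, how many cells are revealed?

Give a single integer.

Click 1 (4,5) count=0: revealed 6 new [(3,4) (3,5) (4,4) (4,5) (5,4) (5,5)] -> total=6
Click 2 (1,0) count=2: revealed 1 new [(1,0)] -> total=7

Answer: 7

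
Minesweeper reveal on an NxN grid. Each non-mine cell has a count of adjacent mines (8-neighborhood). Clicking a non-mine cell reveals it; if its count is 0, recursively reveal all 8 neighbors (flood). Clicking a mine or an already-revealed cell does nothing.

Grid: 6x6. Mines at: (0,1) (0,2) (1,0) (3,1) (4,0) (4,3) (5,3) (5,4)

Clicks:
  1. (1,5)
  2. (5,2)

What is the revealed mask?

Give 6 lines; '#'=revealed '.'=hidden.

Answer: ...###
..####
..####
..####
....##
..#...

Derivation:
Click 1 (1,5) count=0: revealed 17 new [(0,3) (0,4) (0,5) (1,2) (1,3) (1,4) (1,5) (2,2) (2,3) (2,4) (2,5) (3,2) (3,3) (3,4) (3,5) (4,4) (4,5)] -> total=17
Click 2 (5,2) count=2: revealed 1 new [(5,2)] -> total=18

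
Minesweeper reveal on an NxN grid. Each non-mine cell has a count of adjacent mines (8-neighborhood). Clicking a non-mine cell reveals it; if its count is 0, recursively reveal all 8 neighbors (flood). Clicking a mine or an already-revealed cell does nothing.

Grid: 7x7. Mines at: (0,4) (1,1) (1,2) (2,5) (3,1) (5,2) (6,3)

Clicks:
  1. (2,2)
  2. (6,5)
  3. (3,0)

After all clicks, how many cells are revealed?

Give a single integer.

Click 1 (2,2) count=3: revealed 1 new [(2,2)] -> total=1
Click 2 (6,5) count=0: revealed 19 new [(2,3) (2,4) (3,2) (3,3) (3,4) (3,5) (3,6) (4,2) (4,3) (4,4) (4,5) (4,6) (5,3) (5,4) (5,5) (5,6) (6,4) (6,5) (6,6)] -> total=20
Click 3 (3,0) count=1: revealed 1 new [(3,0)] -> total=21

Answer: 21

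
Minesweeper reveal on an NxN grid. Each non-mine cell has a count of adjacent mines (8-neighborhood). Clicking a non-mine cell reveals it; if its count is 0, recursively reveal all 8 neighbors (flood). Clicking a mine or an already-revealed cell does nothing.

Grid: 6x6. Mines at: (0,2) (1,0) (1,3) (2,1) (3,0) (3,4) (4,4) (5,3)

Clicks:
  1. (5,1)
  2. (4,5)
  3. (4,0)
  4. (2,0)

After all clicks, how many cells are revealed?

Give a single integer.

Answer: 8

Derivation:
Click 1 (5,1) count=0: revealed 6 new [(4,0) (4,1) (4,2) (5,0) (5,1) (5,2)] -> total=6
Click 2 (4,5) count=2: revealed 1 new [(4,5)] -> total=7
Click 3 (4,0) count=1: revealed 0 new [(none)] -> total=7
Click 4 (2,0) count=3: revealed 1 new [(2,0)] -> total=8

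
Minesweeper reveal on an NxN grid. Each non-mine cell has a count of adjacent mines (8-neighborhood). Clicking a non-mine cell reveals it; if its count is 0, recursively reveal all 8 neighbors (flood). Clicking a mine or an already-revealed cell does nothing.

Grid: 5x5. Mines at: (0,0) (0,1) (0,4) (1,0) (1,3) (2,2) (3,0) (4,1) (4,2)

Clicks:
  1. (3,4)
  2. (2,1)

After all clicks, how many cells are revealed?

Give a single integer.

Click 1 (3,4) count=0: revealed 6 new [(2,3) (2,4) (3,3) (3,4) (4,3) (4,4)] -> total=6
Click 2 (2,1) count=3: revealed 1 new [(2,1)] -> total=7

Answer: 7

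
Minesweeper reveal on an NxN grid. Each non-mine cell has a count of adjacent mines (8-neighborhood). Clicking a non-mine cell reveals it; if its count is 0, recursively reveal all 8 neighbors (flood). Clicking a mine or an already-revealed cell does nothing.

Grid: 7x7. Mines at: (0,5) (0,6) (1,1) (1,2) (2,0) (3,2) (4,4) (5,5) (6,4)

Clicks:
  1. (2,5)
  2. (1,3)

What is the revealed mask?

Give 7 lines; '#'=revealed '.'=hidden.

Answer: .......
...####
...####
...####
.....##
.......
.......

Derivation:
Click 1 (2,5) count=0: revealed 14 new [(1,3) (1,4) (1,5) (1,6) (2,3) (2,4) (2,5) (2,6) (3,3) (3,4) (3,5) (3,6) (4,5) (4,6)] -> total=14
Click 2 (1,3) count=1: revealed 0 new [(none)] -> total=14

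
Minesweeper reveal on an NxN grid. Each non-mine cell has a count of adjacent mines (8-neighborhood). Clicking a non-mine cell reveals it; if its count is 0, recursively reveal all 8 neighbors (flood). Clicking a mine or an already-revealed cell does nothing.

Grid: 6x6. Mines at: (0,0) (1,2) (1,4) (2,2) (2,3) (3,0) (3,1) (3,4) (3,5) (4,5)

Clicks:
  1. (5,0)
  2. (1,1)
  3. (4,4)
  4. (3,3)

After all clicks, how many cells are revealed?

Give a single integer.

Answer: 12

Derivation:
Click 1 (5,0) count=0: revealed 10 new [(4,0) (4,1) (4,2) (4,3) (4,4) (5,0) (5,1) (5,2) (5,3) (5,4)] -> total=10
Click 2 (1,1) count=3: revealed 1 new [(1,1)] -> total=11
Click 3 (4,4) count=3: revealed 0 new [(none)] -> total=11
Click 4 (3,3) count=3: revealed 1 new [(3,3)] -> total=12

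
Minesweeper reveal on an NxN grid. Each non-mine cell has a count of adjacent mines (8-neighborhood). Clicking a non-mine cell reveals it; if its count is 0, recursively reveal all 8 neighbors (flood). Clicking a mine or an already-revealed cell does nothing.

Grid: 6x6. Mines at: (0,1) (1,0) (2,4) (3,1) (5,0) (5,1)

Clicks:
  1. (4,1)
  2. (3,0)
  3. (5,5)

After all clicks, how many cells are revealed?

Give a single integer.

Answer: 14

Derivation:
Click 1 (4,1) count=3: revealed 1 new [(4,1)] -> total=1
Click 2 (3,0) count=1: revealed 1 new [(3,0)] -> total=2
Click 3 (5,5) count=0: revealed 12 new [(3,2) (3,3) (3,4) (3,5) (4,2) (4,3) (4,4) (4,5) (5,2) (5,3) (5,4) (5,5)] -> total=14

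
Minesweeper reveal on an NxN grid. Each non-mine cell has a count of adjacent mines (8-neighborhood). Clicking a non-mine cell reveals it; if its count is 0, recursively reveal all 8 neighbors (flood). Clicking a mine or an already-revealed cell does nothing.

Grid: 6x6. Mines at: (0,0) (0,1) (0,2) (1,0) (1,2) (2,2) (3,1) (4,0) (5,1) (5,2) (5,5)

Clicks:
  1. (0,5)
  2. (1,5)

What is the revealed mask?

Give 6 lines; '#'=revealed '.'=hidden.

Answer: ...###
...###
...###
...###
...###
......

Derivation:
Click 1 (0,5) count=0: revealed 15 new [(0,3) (0,4) (0,5) (1,3) (1,4) (1,5) (2,3) (2,4) (2,5) (3,3) (3,4) (3,5) (4,3) (4,4) (4,5)] -> total=15
Click 2 (1,5) count=0: revealed 0 new [(none)] -> total=15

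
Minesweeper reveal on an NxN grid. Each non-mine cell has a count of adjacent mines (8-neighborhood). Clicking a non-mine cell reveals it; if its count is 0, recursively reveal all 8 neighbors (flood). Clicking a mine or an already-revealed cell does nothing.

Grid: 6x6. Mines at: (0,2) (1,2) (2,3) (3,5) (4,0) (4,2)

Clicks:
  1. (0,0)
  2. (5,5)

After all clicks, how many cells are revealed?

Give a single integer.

Click 1 (0,0) count=0: revealed 8 new [(0,0) (0,1) (1,0) (1,1) (2,0) (2,1) (3,0) (3,1)] -> total=8
Click 2 (5,5) count=0: revealed 6 new [(4,3) (4,4) (4,5) (5,3) (5,4) (5,5)] -> total=14

Answer: 14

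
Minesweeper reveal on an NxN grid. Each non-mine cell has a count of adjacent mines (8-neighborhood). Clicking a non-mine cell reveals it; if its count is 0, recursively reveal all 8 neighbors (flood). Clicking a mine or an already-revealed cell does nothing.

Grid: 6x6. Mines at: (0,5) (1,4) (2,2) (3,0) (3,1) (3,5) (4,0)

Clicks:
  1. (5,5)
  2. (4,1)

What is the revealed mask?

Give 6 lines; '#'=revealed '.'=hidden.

Answer: ......
......
......
..###.
.#####
.#####

Derivation:
Click 1 (5,5) count=0: revealed 13 new [(3,2) (3,3) (3,4) (4,1) (4,2) (4,3) (4,4) (4,5) (5,1) (5,2) (5,3) (5,4) (5,5)] -> total=13
Click 2 (4,1) count=3: revealed 0 new [(none)] -> total=13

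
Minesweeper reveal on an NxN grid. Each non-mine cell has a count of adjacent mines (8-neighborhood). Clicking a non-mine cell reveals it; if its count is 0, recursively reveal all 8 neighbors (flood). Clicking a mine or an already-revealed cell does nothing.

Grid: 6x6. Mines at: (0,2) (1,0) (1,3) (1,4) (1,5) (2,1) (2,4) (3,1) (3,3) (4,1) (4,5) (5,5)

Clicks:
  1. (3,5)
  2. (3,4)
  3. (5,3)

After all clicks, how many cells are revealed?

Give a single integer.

Click 1 (3,5) count=2: revealed 1 new [(3,5)] -> total=1
Click 2 (3,4) count=3: revealed 1 new [(3,4)] -> total=2
Click 3 (5,3) count=0: revealed 6 new [(4,2) (4,3) (4,4) (5,2) (5,3) (5,4)] -> total=8

Answer: 8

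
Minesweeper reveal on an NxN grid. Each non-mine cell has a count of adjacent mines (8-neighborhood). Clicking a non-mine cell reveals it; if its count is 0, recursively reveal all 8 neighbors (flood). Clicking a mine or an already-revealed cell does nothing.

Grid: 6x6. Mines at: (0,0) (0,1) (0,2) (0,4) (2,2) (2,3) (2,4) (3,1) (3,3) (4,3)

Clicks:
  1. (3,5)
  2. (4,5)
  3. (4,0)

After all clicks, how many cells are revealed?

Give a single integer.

Click 1 (3,5) count=1: revealed 1 new [(3,5)] -> total=1
Click 2 (4,5) count=0: revealed 5 new [(3,4) (4,4) (4,5) (5,4) (5,5)] -> total=6
Click 3 (4,0) count=1: revealed 1 new [(4,0)] -> total=7

Answer: 7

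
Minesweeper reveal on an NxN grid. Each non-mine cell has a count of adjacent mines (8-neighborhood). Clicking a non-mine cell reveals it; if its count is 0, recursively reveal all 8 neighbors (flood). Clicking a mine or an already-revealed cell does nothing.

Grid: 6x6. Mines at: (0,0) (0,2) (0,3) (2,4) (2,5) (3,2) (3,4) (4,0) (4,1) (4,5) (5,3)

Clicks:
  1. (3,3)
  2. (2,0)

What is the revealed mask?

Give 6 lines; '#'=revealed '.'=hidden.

Answer: ......
##....
##....
##.#..
......
......

Derivation:
Click 1 (3,3) count=3: revealed 1 new [(3,3)] -> total=1
Click 2 (2,0) count=0: revealed 6 new [(1,0) (1,1) (2,0) (2,1) (3,0) (3,1)] -> total=7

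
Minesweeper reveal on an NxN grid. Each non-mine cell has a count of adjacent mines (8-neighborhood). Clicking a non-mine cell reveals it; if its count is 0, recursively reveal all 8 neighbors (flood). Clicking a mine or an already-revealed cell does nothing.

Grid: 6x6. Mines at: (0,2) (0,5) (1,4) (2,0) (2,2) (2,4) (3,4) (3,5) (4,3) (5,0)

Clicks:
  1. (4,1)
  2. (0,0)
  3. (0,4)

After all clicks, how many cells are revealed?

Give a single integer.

Answer: 6

Derivation:
Click 1 (4,1) count=1: revealed 1 new [(4,1)] -> total=1
Click 2 (0,0) count=0: revealed 4 new [(0,0) (0,1) (1,0) (1,1)] -> total=5
Click 3 (0,4) count=2: revealed 1 new [(0,4)] -> total=6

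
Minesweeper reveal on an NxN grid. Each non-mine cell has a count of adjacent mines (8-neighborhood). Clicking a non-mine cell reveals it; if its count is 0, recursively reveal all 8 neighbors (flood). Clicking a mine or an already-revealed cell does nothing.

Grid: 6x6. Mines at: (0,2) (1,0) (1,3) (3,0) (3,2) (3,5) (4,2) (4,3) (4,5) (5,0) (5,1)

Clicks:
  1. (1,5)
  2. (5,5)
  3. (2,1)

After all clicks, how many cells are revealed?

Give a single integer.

Click 1 (1,5) count=0: revealed 6 new [(0,4) (0,5) (1,4) (1,5) (2,4) (2,5)] -> total=6
Click 2 (5,5) count=1: revealed 1 new [(5,5)] -> total=7
Click 3 (2,1) count=3: revealed 1 new [(2,1)] -> total=8

Answer: 8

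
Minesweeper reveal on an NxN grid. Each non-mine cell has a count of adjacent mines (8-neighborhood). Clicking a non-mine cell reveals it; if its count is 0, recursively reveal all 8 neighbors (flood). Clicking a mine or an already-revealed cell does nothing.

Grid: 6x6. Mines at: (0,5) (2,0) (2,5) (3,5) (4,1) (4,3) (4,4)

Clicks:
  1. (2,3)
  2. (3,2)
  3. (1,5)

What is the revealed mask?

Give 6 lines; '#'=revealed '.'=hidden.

Click 1 (2,3) count=0: revealed 18 new [(0,0) (0,1) (0,2) (0,3) (0,4) (1,0) (1,1) (1,2) (1,3) (1,4) (2,1) (2,2) (2,3) (2,4) (3,1) (3,2) (3,3) (3,4)] -> total=18
Click 2 (3,2) count=2: revealed 0 new [(none)] -> total=18
Click 3 (1,5) count=2: revealed 1 new [(1,5)] -> total=19

Answer: #####.
######
.####.
.####.
......
......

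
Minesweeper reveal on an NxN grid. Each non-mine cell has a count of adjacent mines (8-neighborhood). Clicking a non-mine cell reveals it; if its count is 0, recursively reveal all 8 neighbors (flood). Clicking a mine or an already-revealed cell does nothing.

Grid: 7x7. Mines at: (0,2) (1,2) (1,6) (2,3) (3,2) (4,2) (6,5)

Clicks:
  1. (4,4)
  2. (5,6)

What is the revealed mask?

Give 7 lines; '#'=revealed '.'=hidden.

Answer: .......
.......
....###
...####
...####
...####
.......

Derivation:
Click 1 (4,4) count=0: revealed 15 new [(2,4) (2,5) (2,6) (3,3) (3,4) (3,5) (3,6) (4,3) (4,4) (4,5) (4,6) (5,3) (5,4) (5,5) (5,6)] -> total=15
Click 2 (5,6) count=1: revealed 0 new [(none)] -> total=15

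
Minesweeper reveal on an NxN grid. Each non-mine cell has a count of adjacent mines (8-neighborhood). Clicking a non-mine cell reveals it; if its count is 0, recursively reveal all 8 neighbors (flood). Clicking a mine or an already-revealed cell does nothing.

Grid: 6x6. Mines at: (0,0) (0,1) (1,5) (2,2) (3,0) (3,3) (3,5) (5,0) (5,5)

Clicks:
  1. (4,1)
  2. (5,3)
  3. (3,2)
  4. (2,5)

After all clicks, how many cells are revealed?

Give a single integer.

Click 1 (4,1) count=2: revealed 1 new [(4,1)] -> total=1
Click 2 (5,3) count=0: revealed 7 new [(4,2) (4,3) (4,4) (5,1) (5,2) (5,3) (5,4)] -> total=8
Click 3 (3,2) count=2: revealed 1 new [(3,2)] -> total=9
Click 4 (2,5) count=2: revealed 1 new [(2,5)] -> total=10

Answer: 10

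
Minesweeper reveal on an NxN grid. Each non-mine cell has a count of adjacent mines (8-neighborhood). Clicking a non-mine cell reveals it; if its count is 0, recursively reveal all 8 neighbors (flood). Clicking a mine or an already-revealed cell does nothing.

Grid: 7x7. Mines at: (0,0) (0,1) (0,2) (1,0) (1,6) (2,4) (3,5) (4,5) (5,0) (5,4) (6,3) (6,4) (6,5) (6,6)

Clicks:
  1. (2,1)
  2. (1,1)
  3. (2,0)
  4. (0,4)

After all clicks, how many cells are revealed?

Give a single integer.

Answer: 9

Derivation:
Click 1 (2,1) count=1: revealed 1 new [(2,1)] -> total=1
Click 2 (1,1) count=4: revealed 1 new [(1,1)] -> total=2
Click 3 (2,0) count=1: revealed 1 new [(2,0)] -> total=3
Click 4 (0,4) count=0: revealed 6 new [(0,3) (0,4) (0,5) (1,3) (1,4) (1,5)] -> total=9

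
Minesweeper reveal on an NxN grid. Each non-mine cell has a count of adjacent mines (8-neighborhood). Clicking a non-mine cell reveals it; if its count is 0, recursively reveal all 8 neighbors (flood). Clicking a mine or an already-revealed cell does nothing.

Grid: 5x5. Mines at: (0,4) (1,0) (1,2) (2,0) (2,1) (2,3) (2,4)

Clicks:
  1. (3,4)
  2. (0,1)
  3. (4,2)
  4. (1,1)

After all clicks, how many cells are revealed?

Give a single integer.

Click 1 (3,4) count=2: revealed 1 new [(3,4)] -> total=1
Click 2 (0,1) count=2: revealed 1 new [(0,1)] -> total=2
Click 3 (4,2) count=0: revealed 9 new [(3,0) (3,1) (3,2) (3,3) (4,0) (4,1) (4,2) (4,3) (4,4)] -> total=11
Click 4 (1,1) count=4: revealed 1 new [(1,1)] -> total=12

Answer: 12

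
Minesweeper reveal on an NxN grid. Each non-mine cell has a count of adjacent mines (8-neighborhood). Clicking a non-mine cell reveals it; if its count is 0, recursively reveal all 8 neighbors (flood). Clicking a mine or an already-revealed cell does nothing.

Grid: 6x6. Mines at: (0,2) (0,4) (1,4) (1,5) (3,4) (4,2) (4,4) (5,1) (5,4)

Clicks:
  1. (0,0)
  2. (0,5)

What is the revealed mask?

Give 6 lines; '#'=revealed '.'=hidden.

Click 1 (0,0) count=0: revealed 16 new [(0,0) (0,1) (1,0) (1,1) (1,2) (1,3) (2,0) (2,1) (2,2) (2,3) (3,0) (3,1) (3,2) (3,3) (4,0) (4,1)] -> total=16
Click 2 (0,5) count=3: revealed 1 new [(0,5)] -> total=17

Answer: ##...#
####..
####..
####..
##....
......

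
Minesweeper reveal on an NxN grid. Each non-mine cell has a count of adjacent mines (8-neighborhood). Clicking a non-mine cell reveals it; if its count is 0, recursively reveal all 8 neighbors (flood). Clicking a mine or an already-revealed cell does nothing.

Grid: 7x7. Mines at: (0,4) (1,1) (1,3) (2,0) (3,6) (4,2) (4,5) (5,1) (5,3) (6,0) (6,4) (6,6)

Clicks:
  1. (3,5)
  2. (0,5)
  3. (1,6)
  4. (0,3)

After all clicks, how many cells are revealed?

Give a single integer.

Click 1 (3,5) count=2: revealed 1 new [(3,5)] -> total=1
Click 2 (0,5) count=1: revealed 1 new [(0,5)] -> total=2
Click 3 (1,6) count=0: revealed 5 new [(0,6) (1,5) (1,6) (2,5) (2,6)] -> total=7
Click 4 (0,3) count=2: revealed 1 new [(0,3)] -> total=8

Answer: 8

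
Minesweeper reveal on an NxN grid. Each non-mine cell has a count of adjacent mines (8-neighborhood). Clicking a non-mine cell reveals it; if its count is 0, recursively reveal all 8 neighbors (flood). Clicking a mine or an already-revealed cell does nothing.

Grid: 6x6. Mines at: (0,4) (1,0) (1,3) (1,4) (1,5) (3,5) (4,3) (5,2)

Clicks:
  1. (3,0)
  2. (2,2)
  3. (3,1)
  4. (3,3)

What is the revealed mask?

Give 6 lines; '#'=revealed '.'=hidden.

Answer: ......
......
###...
####..
###...
##....

Derivation:
Click 1 (3,0) count=0: revealed 11 new [(2,0) (2,1) (2,2) (3,0) (3,1) (3,2) (4,0) (4,1) (4,2) (5,0) (5,1)] -> total=11
Click 2 (2,2) count=1: revealed 0 new [(none)] -> total=11
Click 3 (3,1) count=0: revealed 0 new [(none)] -> total=11
Click 4 (3,3) count=1: revealed 1 new [(3,3)] -> total=12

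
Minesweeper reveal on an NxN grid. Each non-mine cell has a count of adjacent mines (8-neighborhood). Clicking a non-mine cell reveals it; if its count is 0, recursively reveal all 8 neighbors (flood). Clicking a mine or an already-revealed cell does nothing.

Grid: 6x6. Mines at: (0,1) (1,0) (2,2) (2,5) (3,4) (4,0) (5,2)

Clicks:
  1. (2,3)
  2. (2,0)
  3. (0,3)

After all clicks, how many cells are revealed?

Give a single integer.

Answer: 10

Derivation:
Click 1 (2,3) count=2: revealed 1 new [(2,3)] -> total=1
Click 2 (2,0) count=1: revealed 1 new [(2,0)] -> total=2
Click 3 (0,3) count=0: revealed 8 new [(0,2) (0,3) (0,4) (0,5) (1,2) (1,3) (1,4) (1,5)] -> total=10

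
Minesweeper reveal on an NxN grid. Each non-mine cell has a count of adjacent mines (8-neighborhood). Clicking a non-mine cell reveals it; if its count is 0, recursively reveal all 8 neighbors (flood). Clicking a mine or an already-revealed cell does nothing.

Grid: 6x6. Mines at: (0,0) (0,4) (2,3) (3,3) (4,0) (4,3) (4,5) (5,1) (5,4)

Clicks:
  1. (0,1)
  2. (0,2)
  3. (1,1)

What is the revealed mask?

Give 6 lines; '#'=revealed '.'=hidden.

Click 1 (0,1) count=1: revealed 1 new [(0,1)] -> total=1
Click 2 (0,2) count=0: revealed 5 new [(0,2) (0,3) (1,1) (1,2) (1,3)] -> total=6
Click 3 (1,1) count=1: revealed 0 new [(none)] -> total=6

Answer: .###..
.###..
......
......
......
......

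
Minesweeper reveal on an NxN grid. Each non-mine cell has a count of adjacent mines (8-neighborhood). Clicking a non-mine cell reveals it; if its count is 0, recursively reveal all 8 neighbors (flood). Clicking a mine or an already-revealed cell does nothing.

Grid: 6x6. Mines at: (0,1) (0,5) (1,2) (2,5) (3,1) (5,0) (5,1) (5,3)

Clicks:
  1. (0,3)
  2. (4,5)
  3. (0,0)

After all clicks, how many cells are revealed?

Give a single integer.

Click 1 (0,3) count=1: revealed 1 new [(0,3)] -> total=1
Click 2 (4,5) count=0: revealed 6 new [(3,4) (3,5) (4,4) (4,5) (5,4) (5,5)] -> total=7
Click 3 (0,0) count=1: revealed 1 new [(0,0)] -> total=8

Answer: 8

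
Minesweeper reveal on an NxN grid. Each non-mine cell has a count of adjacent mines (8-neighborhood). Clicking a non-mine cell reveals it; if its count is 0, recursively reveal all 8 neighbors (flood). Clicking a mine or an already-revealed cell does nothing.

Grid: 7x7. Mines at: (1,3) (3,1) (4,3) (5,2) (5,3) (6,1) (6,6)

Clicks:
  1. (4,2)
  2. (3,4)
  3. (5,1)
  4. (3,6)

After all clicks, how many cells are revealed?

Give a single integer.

Click 1 (4,2) count=4: revealed 1 new [(4,2)] -> total=1
Click 2 (3,4) count=1: revealed 1 new [(3,4)] -> total=2
Click 3 (5,1) count=2: revealed 1 new [(5,1)] -> total=3
Click 4 (3,6) count=0: revealed 17 new [(0,4) (0,5) (0,6) (1,4) (1,5) (1,6) (2,4) (2,5) (2,6) (3,5) (3,6) (4,4) (4,5) (4,6) (5,4) (5,5) (5,6)] -> total=20

Answer: 20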